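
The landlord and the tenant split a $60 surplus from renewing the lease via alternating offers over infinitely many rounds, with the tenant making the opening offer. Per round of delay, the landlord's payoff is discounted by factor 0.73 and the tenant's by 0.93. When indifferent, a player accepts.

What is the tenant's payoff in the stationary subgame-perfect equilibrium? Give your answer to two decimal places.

50.45

In a stationary SPE each proposer offers the other exactly their discounted continuation value.
If the tenant keeps x when proposing and the landlord keeps y when proposing, then x = 60 − 0.73y and y = 60 − 0.93x.
Solving: x = 60(1 − 0.73) / (1 − 0.93·0.73) = 16.2 / 0.3211 ≈ 50.4516.
The landlord gets 60 − 50.4516 ≈ 9.5484.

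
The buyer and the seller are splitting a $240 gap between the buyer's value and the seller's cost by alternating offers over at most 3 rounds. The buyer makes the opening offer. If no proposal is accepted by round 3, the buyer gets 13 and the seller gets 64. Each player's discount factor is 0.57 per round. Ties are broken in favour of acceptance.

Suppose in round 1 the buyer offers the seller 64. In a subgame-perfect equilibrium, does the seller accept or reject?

Reject

Round 3 (the buyer proposes): the seller gets 64 if talks fail, so the buyer offers 64 and keeps 176.
Round 2 (the seller proposes): the buyer can get 176 next round, worth 0.57 × 176 = 100.32 now. The seller offers 100.32 and keeps 240 − 100.32 = 139.68.
So by rejecting in round 1, the seller gets 139.68 next round, worth 0.57 × 139.68 = 79.6176 now.
Offer 64 < 79.6176, so the seller rejects.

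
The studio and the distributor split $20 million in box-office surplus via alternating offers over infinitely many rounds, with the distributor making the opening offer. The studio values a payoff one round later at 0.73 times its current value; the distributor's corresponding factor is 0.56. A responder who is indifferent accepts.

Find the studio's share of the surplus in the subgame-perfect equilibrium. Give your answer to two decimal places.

10.87

In a stationary SPE each proposer offers the other exactly their discounted continuation value.
If the distributor keeps x when proposing and the studio keeps y when proposing, then x = 20 − 0.73y and y = 20 − 0.56x.
Solving: x = 20(1 − 0.73) / (1 − 0.56·0.73) = 5.4 / 0.5912 ≈ 9.1340.
The studio gets 20 − 9.1340 ≈ 10.8660.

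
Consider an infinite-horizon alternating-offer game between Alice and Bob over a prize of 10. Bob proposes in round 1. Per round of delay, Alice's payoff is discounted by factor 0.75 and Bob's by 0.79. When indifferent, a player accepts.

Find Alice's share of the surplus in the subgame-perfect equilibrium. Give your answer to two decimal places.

3.87

Let x be Bob's share when Bob proposes and y be Alice's share when Alice proposes.
Alice accepts iff offered ≥ 0.75·y, so x = 10 − 0.75y. Symmetrically y = 10 − 0.79x.
Substituting: x = 10 − 0.75(10 − 0.79x), giving x(1 − 0.79·0.75) = 10(1 − 0.75).
So x = 10 × 0.25 / 0.4075 ≈ 6.1350, and Alice receives 10 − x ≈ 3.8650.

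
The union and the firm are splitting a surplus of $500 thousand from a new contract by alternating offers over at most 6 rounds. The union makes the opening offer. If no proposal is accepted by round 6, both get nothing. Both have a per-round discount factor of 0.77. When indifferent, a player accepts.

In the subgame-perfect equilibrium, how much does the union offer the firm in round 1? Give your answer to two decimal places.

Round 6 (the firm proposes): the union will accept anything ≥ 0, so the firm offers 0 and keeps 500.
Round 5 (the union proposes): the firm can get 500 next round, worth 0.77 × 500 = 385 now. The union offers 385 and keeps 500 − 385 = 115.
Round 4 (the firm proposes): the union can get 115 next round, worth 0.77 × 115 = 88.55 now, so the firm offers 88.55, keeping 411.45.
Round 3 (the union proposes): the firm can get 411.45 next round, worth 0.77 × 411.45 = 316.8165 now. The union offers 316.8165 and keeps 500 − 316.8165 = 183.1835.
Round 2 (the firm proposes): the union can get 183.1835 next round, worth 0.77 × 183.1835 = 141.051295 now, so the firm offers 141.051295, keeping 358.948705.
Round 1 (the union proposes): the firm can get 358.948705 next round, worth 0.77 × 358.948705 = 276.39050285 now; the union offers that and keeps 223.60949715.

276.39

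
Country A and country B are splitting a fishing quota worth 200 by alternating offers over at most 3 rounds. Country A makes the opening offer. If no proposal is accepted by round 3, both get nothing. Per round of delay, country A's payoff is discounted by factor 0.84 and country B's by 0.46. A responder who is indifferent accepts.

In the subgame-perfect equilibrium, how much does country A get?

Round 3 (country A proposes): country B will accept anything ≥ 0, so country A offers 0 and keeps 200.
Round 2 (country B proposes): country A can get 200 next round, worth 0.84 × 200 = 168 now; country B offers that and keeps 32.
Round 1 (country A proposes): country B can get 32 next round, worth 0.46 × 32 = 14.72 now. Country A offers 14.72 and keeps 200 − 14.72 = 185.28.

185.28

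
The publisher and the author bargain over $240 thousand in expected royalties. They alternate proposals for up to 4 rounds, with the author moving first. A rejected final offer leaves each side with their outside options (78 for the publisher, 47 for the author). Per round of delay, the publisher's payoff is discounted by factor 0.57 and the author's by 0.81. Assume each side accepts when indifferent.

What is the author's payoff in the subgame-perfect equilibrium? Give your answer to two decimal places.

163.22

Round 4 (the publisher proposes): the author gets 47 if talks fail, so the publisher offers 47 and keeps 193.
Round 3 (the author proposes): the publisher can get 193 next round, worth 0.57 × 193 = 110.01 now; the author offers that and keeps 129.99.
Round 2 (the publisher proposes): the author can get 129.99 next round, worth 0.81 × 129.99 = 105.2919 now; the publisher offers that and keeps 134.7081.
Round 1 (the author proposes): the publisher can get 134.7081 next round, worth 0.57 × 134.7081 = 76.783617 now. The author offers 76.783617 and keeps 240 − 76.783617 = 163.216383.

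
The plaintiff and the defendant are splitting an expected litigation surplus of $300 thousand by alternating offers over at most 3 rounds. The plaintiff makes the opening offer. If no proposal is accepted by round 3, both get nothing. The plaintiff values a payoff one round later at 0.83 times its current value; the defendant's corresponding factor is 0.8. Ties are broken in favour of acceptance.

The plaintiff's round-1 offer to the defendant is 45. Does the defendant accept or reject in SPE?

Accept

Round 3 (the plaintiff proposes): the defendant will accept anything ≥ 0, so the plaintiff offers 0 and keeps 300.
Round 2 (the defendant proposes): the plaintiff can get 300 next round, worth 0.83 × 300 = 249 now; the defendant offers that and keeps 51.
So by rejecting in round 1, the defendant gets 51 next round, worth 0.8 × 51 = 40.8 now.
Offer 45 ≥ 40.8, so the defendant accepts.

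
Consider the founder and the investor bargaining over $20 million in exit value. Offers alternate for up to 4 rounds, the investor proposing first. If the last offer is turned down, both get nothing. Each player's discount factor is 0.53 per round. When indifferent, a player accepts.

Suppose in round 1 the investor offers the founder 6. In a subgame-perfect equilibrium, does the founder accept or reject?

Reject

Round 4 (the founder proposes): the investor will accept anything ≥ 0, so the founder offers 0 and keeps 20.
Round 3 (the investor proposes): the founder can get 20 next round, worth 0.53 × 20 = 10.6 now. The investor offers 10.6 and keeps 20 − 10.6 = 9.4.
Round 2 (the founder proposes): the investor can get 9.4 next round, worth 0.53 × 9.4 = 4.982 now. The founder offers 4.982 and keeps 20 − 4.982 = 15.018.
So by rejecting in round 1, the founder gets 15.018 next round, worth 0.53 × 15.018 = 7.95954 now.
Offer 6 < 7.95954, so the founder rejects.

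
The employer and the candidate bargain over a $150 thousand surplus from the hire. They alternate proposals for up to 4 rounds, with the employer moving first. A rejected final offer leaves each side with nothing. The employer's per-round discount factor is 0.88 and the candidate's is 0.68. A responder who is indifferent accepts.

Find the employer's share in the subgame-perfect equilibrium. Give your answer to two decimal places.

Round 4 (the candidate proposes): rejection yields 0 for the employer; the candidate offers 0 and keeps 150.
Round 3 (the employer proposes): the candidate can get 150 next round, worth 0.68 × 150 = 102 now. The employer offers 102 and keeps 150 − 102 = 48.
Round 2 (the candidate proposes): the employer can get 48 next round, worth 0.88 × 48 = 42.24 now. The candidate offers 42.24 and keeps 150 − 42.24 = 107.76.
Round 1 (the employer proposes): the candidate can get 107.76 next round, worth 0.68 × 107.76 = 73.2768 now, so the employer offers 73.2768, keeping 76.7232.

76.72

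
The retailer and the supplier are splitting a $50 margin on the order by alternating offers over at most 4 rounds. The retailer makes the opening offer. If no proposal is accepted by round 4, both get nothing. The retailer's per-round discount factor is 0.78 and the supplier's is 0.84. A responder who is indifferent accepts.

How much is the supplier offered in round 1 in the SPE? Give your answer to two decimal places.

36.76

Round 4 (the supplier proposes): the retailer will accept anything ≥ 0, so the supplier offers 0 and keeps 50.
Round 3 (the retailer proposes): the supplier can get 50 next round, worth 0.84 × 50 = 42 now. The retailer offers 42 and keeps 50 − 42 = 8.
Round 2 (the supplier proposes): the retailer can get 8 next round, worth 0.78 × 8 = 6.24 now. The supplier offers 6.24 and keeps 50 − 6.24 = 43.76.
Round 1 (the retailer proposes): the supplier can get 43.76 next round, worth 0.84 × 43.76 = 36.7584 now; the retailer offers that and keeps 13.2416.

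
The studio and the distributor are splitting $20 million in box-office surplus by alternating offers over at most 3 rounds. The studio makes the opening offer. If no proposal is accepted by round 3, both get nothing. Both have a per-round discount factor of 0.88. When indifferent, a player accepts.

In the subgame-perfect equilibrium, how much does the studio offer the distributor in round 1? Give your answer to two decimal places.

Round 3 (the studio proposes): the distributor will accept anything ≥ 0, so the studio offers 0 and keeps 20.
Round 2 (the distributor proposes): the studio can get 20 next round, worth 0.88 × 20 = 17.6 now. The distributor offers 17.6 and keeps 20 − 17.6 = 2.4.
Round 1 (the studio proposes): the distributor can get 2.4 next round, worth 0.88 × 2.4 = 2.112 now; the studio offers that and keeps 17.888.

2.11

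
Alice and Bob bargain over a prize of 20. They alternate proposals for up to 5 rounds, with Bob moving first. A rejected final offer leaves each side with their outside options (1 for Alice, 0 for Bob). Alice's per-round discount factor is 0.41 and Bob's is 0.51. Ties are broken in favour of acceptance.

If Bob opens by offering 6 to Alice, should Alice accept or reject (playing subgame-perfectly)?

Accept

Round 5 (Bob proposes): Alice gets 1 if talks fail, so Bob offers 1 and keeps 19.
Round 4 (Alice proposes): Bob can get 19 next round, worth 0.51 × 19 = 9.69 now, so Alice offers 9.69, keeping 10.31.
Round 3 (Bob proposes): Alice can get 10.31 next round, worth 0.41 × 10.31 = 4.2271 now; Bob offers that and keeps 15.7729.
Round 2 (Alice proposes): Bob can get 15.7729 next round, worth 0.51 × 15.7729 = 8.044179 now; Alice offers that and keeps 11.955821.
So by rejecting in round 1, Alice gets 11.955821 next round, worth 0.41 × 11.955821 = 4.90188661 now.
Offer 6 ≥ 4.90188661, so Alice accepts.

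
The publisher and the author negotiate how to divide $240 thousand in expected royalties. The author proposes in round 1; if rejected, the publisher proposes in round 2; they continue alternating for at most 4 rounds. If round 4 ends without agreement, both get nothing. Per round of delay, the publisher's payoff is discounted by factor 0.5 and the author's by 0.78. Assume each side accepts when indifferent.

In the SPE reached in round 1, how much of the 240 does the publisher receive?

Round 4 (the publisher proposes): rejection yields 0 for the author; the publisher offers 0 and keeps 240.
Round 3 (the author proposes): the publisher can get 240 next round, worth 0.5 × 240 = 120 now, so the author offers 120, keeping 120.
Round 2 (the publisher proposes): the author can get 120 next round, worth 0.78 × 120 = 93.6 now. The publisher offers 93.6 and keeps 240 − 93.6 = 146.4.
Round 1 (the author proposes): the publisher can get 146.4 next round, worth 0.5 × 146.4 = 73.2 now; the author offers that and keeps 166.8.

73.2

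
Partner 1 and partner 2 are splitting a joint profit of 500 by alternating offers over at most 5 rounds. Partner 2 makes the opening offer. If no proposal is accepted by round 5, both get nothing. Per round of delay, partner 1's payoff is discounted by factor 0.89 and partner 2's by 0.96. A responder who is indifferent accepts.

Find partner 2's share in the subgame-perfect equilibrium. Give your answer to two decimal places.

By backward induction:
Round 5 (partner 2 proposes): partner 1 will accept anything ≥ 0, so partner 2 offers 0 and keeps 500.
Round 4 (partner 1 proposes): partner 2 can get 500 next round, worth 0.96 × 500 = 480 now. Partner 1 offers 480 and keeps 500 − 480 = 20.
Round 3 (partner 2 proposes): partner 1 can get 20 next round, worth 0.89 × 20 = 17.8 now; partner 2 offers that and keeps 482.2.
Round 2 (partner 1 proposes): partner 2 can get 482.2 next round, worth 0.96 × 482.2 = 462.912 now, so partner 1 offers 462.912, keeping 37.088.
Round 1 (partner 2 proposes): partner 1 can get 37.088 next round, worth 0.89 × 37.088 = 33.00832 now; partner 2 offers that and keeps 466.99168.

466.99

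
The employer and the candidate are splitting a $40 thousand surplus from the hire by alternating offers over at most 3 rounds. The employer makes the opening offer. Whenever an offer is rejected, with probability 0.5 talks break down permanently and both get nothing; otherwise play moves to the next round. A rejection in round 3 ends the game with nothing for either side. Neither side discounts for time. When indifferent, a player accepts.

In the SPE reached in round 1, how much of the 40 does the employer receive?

30

By backward induction:
Round 3 (the employer proposes): rejection yields 0 for the candidate; the employer offers 0 and keeps 40.
Round 2 (the candidate proposes): rejecting gives the employer an expected 0.5 × 40 = 20. The candidate offers 20 and keeps 40 − 20 = 20.
Round 1 (the employer proposes): rejecting gives the candidate an expected 0.5 × 20 = 10; the employer offers that and keeps 30.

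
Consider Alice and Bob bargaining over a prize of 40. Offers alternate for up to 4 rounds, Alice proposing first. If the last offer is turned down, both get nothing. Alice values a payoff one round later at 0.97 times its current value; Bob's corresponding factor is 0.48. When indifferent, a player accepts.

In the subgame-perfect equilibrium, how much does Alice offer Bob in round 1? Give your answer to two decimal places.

9.52

Solve by backward induction from round 4.
Round 4 (Bob proposes): rejection yields 0 for Alice; Bob offers 0 and keeps 40.
Round 3 (Alice proposes): Bob can get 40 next round, worth 0.48 × 40 = 19.2 now, so Alice offers 19.2, keeping 20.8.
Round 2 (Bob proposes): Alice can get 20.8 next round, worth 0.97 × 20.8 = 20.176 now. Bob offers 20.176 and keeps 40 − 20.176 = 19.824.
Round 1 (Alice proposes): Bob can get 19.824 next round, worth 0.48 × 19.824 = 9.51552 now; Alice offers that and keeps 30.48448.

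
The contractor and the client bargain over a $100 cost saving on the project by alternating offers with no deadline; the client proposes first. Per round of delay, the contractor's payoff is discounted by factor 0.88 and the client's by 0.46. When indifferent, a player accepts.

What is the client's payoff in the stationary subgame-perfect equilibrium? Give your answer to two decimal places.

Let x be the client's share when the client proposes and y be the contractor's share when the contractor proposes.
The contractor accepts iff offered ≥ 0.88·y, so x = 100 − 0.88y. Symmetrically y = 100 − 0.46x.
Substituting: x = 100 − 0.88(100 − 0.46x), giving x(1 − 0.46·0.88) = 100(1 − 0.88).
So x = 100 × 0.12 / 0.5952 ≈ 20.1613, and the contractor receives 100 − x ≈ 79.8387.

20.16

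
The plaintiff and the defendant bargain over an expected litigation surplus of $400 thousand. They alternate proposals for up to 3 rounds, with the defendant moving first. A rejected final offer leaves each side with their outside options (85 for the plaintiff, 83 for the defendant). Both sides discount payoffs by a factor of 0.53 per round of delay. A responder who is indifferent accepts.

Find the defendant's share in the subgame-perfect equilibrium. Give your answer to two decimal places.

276.48

Round 3 (the defendant proposes): the plaintiff gets 85 if talks fail, so the defendant offers 85 and keeps 315.
Round 2 (the plaintiff proposes): the defendant can get 315 next round, worth 0.53 × 315 = 166.95 now. The plaintiff offers 166.95 and keeps 400 − 166.95 = 233.05.
Round 1 (the defendant proposes): the plaintiff can get 233.05 next round, worth 0.53 × 233.05 = 123.5165 now; the defendant offers that and keeps 276.4835.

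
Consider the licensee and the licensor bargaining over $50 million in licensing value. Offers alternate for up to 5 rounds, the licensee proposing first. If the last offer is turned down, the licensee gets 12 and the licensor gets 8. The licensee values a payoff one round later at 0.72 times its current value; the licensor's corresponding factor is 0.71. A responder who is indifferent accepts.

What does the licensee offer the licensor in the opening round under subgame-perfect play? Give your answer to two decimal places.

17.11

Round 5 (the licensee proposes): the licensor gets 8 if talks fail, so the licensee offers 8 and keeps 42.
Round 4 (the licensor proposes): the licensee can get 42 next round, worth 0.72 × 42 = 30.24 now. The licensor offers 30.24 and keeps 50 − 30.24 = 19.76.
Round 3 (the licensee proposes): the licensor can get 19.76 next round, worth 0.71 × 19.76 = 14.0296 now; the licensee offers that and keeps 35.9704.
Round 2 (the licensor proposes): the licensee can get 35.9704 next round, worth 0.72 × 35.9704 = 25.898688 now. The licensor offers 25.898688 and keeps 50 − 25.898688 = 24.101312.
Round 1 (the licensee proposes): the licensor can get 24.101312 next round, worth 0.71 × 24.101312 = 17.11193152 now, so the licensee offers 17.11193152, keeping 32.88806848.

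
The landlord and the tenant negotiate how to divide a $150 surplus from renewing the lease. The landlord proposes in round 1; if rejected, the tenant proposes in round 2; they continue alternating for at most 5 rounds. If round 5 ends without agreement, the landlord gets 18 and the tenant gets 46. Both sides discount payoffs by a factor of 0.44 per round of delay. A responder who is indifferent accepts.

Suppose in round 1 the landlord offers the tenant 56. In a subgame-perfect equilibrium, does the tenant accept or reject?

Work out the tenant's continuation value if the offer is rejected.
Round 5 (the landlord proposes): the tenant gets 46 if talks fail, so the landlord offers 46 and keeps 104.
Round 4 (the tenant proposes): the landlord can get 104 next round, worth 0.44 × 104 = 45.76 now. The tenant offers 45.76 and keeps 150 − 45.76 = 104.24.
Round 3 (the landlord proposes): the tenant can get 104.24 next round, worth 0.44 × 104.24 = 45.8656 now, so the landlord offers 45.8656, keeping 104.1344.
Round 2 (the tenant proposes): the landlord can get 104.1344 next round, worth 0.44 × 104.1344 = 45.819136 now. The tenant offers 45.819136 and keeps 150 − 45.819136 = 104.180864.
So by rejecting in round 1, the tenant gets 104.180864 next round, worth 0.44 × 104.180864 = 45.83958016 now.
Offer 56 ≥ 45.83958016, so the tenant accepts.

Accept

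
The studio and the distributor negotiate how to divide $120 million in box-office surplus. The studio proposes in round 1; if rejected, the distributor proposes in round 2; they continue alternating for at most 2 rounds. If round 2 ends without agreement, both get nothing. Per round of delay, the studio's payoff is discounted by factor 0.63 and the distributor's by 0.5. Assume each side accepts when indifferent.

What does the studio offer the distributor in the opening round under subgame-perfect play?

60

Round 2 (the distributor proposes): rejection yields 0 for the studio; the distributor offers 0 and keeps 120.
Round 1 (the studio proposes): the distributor can get 120 next round, worth 0.5 × 120 = 60 now; the studio offers that and keeps 60.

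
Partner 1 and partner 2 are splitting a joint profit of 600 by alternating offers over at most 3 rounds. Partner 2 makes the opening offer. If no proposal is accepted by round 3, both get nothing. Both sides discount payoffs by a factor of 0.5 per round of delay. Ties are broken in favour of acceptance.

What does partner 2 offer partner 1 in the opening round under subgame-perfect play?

Work backward from the last round.
Round 3 (partner 2 proposes): rejection yields 0 for partner 1; partner 2 offers 0 and keeps 600.
Round 2 (partner 1 proposes): partner 2 can get 600 next round, worth 0.5 × 600 = 300 now. Partner 1 offers 300 and keeps 600 − 300 = 300.
Round 1 (partner 2 proposes): partner 1 can get 300 next round, worth 0.5 × 300 = 150 now. Partner 2 offers 150 and keeps 600 − 150 = 450.

150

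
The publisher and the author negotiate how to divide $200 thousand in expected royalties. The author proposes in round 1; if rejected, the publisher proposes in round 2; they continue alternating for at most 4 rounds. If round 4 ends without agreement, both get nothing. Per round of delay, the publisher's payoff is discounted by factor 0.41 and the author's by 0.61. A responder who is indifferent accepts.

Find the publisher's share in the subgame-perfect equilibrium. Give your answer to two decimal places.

52.49

Solve by backward induction from round 4.
Round 4 (the publisher proposes): rejection yields 0 for the author; the publisher offers 0 and keeps 200.
Round 3 (the author proposes): the publisher can get 200 next round, worth 0.41 × 200 = 82 now; the author offers that and keeps 118.
Round 2 (the publisher proposes): the author can get 118 next round, worth 0.61 × 118 = 71.98 now; the publisher offers that and keeps 128.02.
Round 1 (the author proposes): the publisher can get 128.02 next round, worth 0.41 × 128.02 = 52.4882 now. The author offers 52.4882 and keeps 200 − 52.4882 = 147.5118.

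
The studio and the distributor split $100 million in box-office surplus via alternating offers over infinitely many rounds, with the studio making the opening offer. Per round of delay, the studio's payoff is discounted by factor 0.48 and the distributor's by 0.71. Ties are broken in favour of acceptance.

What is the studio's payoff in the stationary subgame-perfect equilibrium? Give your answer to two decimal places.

43.99

When the studio proposes, the distributor accepts any offer worth at least 0.71 times what the distributor would get by proposing next round; and vice versa.
This gives x = 100 − 0.71y and y = 100 − 0.48x, where x and y are each side's share when it proposes.
Hence (1 − 0.71·0.48)x = 100(1 − 0.71), i.e. 0.6592·x = 29.
x ≈ 43.9927; the distributor's share is 100 − x ≈ 56.0073.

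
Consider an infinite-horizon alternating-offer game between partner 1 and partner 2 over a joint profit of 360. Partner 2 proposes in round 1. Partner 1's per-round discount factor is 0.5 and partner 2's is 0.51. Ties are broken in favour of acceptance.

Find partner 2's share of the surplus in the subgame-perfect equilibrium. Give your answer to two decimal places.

Let x be partner 2's share when partner 2 proposes and y be partner 1's share when partner 1 proposes.
Partner 1 accepts iff offered ≥ 0.5·y, so x = 360 − 0.5y. Symmetrically y = 360 − 0.51x.
Substituting: x = 360 − 0.5(360 − 0.51x), giving x(1 − 0.51·0.5) = 360(1 − 0.5).
So x = 360 × 0.5 / 0.745 ≈ 241.6107, and partner 1 receives 360 − x ≈ 118.3893.

241.61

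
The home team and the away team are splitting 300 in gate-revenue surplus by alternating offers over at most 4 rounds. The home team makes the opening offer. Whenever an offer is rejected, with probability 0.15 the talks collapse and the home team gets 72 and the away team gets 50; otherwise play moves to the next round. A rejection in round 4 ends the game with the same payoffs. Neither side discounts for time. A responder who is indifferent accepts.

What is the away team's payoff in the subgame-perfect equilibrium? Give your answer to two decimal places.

182.01

Round 4 (the away team proposes): the home team gets 72 if talks fail, so the away team offers 72 and keeps 228.
Round 3 (the home team proposes): rejecting gives the away team an expected 0.85 × 228 + 0.15 × 50 = 201.3, so the home team offers 201.3, keeping 98.7.
Round 2 (the away team proposes): rejecting gives the home team an expected 0.85 × 98.7 + 0.15 × 72 = 94.695. The away team offers 94.695 and keeps 300 − 94.695 = 205.305.
Round 1 (the home team proposes): rejecting gives the away team an expected 0.85 × 205.305 + 0.15 × 50 = 182.00925; the home team offers that and keeps 117.99075.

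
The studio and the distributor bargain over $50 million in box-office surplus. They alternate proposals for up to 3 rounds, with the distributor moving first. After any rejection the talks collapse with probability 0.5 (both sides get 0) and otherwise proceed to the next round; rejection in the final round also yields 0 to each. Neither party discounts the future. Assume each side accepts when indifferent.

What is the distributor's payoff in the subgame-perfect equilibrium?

37.5

Round 3 (the distributor proposes): the studio will accept anything ≥ 0, so the distributor offers 0 and keeps 50.
Round 2 (the studio proposes): rejecting gives the distributor an expected 0.5 × 50 = 25. The studio offers 25 and keeps 50 − 25 = 25.
Round 1 (the distributor proposes): rejecting gives the studio an expected 0.5 × 25 = 12.5; the distributor offers that and keeps 37.5.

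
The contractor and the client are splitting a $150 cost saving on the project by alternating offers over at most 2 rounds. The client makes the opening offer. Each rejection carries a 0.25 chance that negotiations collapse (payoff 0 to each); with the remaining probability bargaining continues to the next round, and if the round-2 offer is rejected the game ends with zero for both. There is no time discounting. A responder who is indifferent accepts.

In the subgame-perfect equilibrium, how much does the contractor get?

Round 2 (the contractor proposes): the client will accept anything ≥ 0, so the contractor offers 0 and keeps 150.
Round 1 (the client proposes): rejecting gives the contractor an expected 0.75 × 150 = 112.5; the client offers that and keeps 37.5.

112.5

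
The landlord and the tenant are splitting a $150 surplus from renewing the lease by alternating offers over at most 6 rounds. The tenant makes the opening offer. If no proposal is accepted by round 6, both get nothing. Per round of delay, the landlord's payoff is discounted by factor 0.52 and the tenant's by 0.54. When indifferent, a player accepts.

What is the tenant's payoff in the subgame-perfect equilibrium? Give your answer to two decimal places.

97.89

Round 6 (the landlord proposes): the tenant will accept anything ≥ 0, so the landlord offers 0 and keeps 150.
Round 5 (the tenant proposes): the landlord can get 150 next round, worth 0.52 × 150 = 78 now. The tenant offers 78 and keeps 150 − 78 = 72.
Round 4 (the landlord proposes): the tenant can get 72 next round, worth 0.54 × 72 = 38.88 now. The landlord offers 38.88 and keeps 150 − 38.88 = 111.12.
Round 3 (the tenant proposes): the landlord can get 111.12 next round, worth 0.52 × 111.12 = 57.7824 now; the tenant offers that and keeps 92.2176.
Round 2 (the landlord proposes): the tenant can get 92.2176 next round, worth 0.54 × 92.2176 = 49.797504 now, so the landlord offers 49.797504, keeping 100.202496.
Round 1 (the tenant proposes): the landlord can get 100.202496 next round, worth 0.52 × 100.202496 = 52.10529792 now. The tenant offers 52.10529792 and keeps 150 − 52.10529792 = 97.89470208.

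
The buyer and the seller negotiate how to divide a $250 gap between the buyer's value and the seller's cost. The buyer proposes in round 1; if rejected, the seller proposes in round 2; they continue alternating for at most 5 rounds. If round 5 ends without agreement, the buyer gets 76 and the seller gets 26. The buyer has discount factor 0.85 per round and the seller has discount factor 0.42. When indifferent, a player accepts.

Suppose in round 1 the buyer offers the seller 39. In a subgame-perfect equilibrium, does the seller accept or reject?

Round 5 (the buyer proposes): the seller gets 26 if talks fail, so the buyer offers 26 and keeps 224.
Round 4 (the seller proposes): the buyer can get 224 next round, worth 0.85 × 224 = 190.4 now. The seller offers 190.4 and keeps 250 − 190.4 = 59.6.
Round 3 (the buyer proposes): the seller can get 59.6 next round, worth 0.42 × 59.6 = 25.032 now; the buyer offers that and keeps 224.968.
Round 2 (the seller proposes): the buyer can get 224.968 next round, worth 0.85 × 224.968 = 191.2228 now, so the seller offers 191.2228, keeping 58.7772.
So by rejecting in round 1, the seller gets 58.7772 next round, worth 0.42 × 58.7772 = 24.686424 now.
Offer 39 ≥ 24.686424, so the seller accepts.

Accept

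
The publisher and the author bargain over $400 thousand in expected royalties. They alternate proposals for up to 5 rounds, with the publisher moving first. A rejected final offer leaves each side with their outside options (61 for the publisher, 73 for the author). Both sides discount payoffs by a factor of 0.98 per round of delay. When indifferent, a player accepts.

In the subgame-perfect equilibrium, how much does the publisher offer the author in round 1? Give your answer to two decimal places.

82.70

Work backward from the last round.
Round 5 (the publisher proposes): the author gets 73 if talks fail, so the publisher offers 73 and keeps 327.
Round 4 (the author proposes): the publisher can get 327 next round, worth 0.98 × 327 = 320.46 now. The author offers 320.46 and keeps 400 − 320.46 = 79.54.
Round 3 (the publisher proposes): the author can get 79.54 next round, worth 0.98 × 79.54 = 77.9492 now, so the publisher offers 77.9492, keeping 322.0508.
Round 2 (the author proposes): the publisher can get 322.0508 next round, worth 0.98 × 322.0508 = 315.609784 now, so the author offers 315.609784, keeping 84.390216.
Round 1 (the publisher proposes): the author can get 84.390216 next round, worth 0.98 × 84.390216 = 82.70241168 now, so the publisher offers 82.70241168, keeping 317.29758832.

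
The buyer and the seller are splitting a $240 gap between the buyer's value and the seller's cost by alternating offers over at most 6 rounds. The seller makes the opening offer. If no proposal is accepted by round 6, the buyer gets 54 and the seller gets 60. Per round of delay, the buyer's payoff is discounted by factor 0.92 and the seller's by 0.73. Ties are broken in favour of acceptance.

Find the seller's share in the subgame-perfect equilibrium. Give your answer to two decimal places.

Round 6 (the buyer proposes): the seller gets 60 if talks fail, so the buyer offers 60 and keeps 180.
Round 5 (the seller proposes): the buyer can get 180 next round, worth 0.92 × 180 = 165.6 now; the seller offers that and keeps 74.4.
Round 4 (the buyer proposes): the seller can get 74.4 next round, worth 0.73 × 74.4 = 54.312 now; the buyer offers that and keeps 185.688.
Round 3 (the seller proposes): the buyer can get 185.688 next round, worth 0.92 × 185.688 = 170.83296 now, so the seller offers 170.83296, keeping 69.16704.
Round 2 (the buyer proposes): the seller can get 69.16704 next round, worth 0.73 × 69.16704 = 50.4919392 now. The buyer offers 50.4919392 and keeps 240 − 50.4919392 = 189.5080608.
Round 1 (the seller proposes): the buyer can get 189.5080608 next round, worth 0.92 × 189.5080608 = 174.347415936 now, so the seller offers 174.347415936, keeping 65.652584064.

65.65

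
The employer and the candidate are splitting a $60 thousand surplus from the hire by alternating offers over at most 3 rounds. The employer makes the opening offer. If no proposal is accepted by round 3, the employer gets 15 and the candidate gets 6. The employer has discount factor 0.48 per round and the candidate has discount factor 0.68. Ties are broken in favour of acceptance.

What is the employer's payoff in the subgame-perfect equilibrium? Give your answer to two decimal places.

Round 3 (the employer proposes): the candidate gets 6 if talks fail, so the employer offers 6 and keeps 54.
Round 2 (the candidate proposes): the employer can get 54 next round, worth 0.48 × 54 = 25.92 now. The candidate offers 25.92 and keeps 60 − 25.92 = 34.08.
Round 1 (the employer proposes): the candidate can get 34.08 next round, worth 0.68 × 34.08 = 23.1744 now. The employer offers 23.1744 and keeps 60 − 23.1744 = 36.8256.

36.83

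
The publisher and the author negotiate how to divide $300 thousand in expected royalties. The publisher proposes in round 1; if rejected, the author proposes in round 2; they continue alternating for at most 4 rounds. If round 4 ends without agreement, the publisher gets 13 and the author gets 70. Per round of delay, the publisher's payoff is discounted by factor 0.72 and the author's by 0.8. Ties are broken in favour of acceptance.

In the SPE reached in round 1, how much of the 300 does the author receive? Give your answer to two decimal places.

Round 4 (the author proposes): the publisher gets 13 if talks fail, so the author offers 13 and keeps 287.
Round 3 (the publisher proposes): the author can get 287 next round, worth 0.8 × 287 = 229.6 now. The publisher offers 229.6 and keeps 300 − 229.6 = 70.4.
Round 2 (the author proposes): the publisher can get 70.4 next round, worth 0.72 × 70.4 = 50.688 now; the author offers that and keeps 249.312.
Round 1 (the publisher proposes): the author can get 249.312 next round, worth 0.8 × 249.312 = 199.4496 now, so the publisher offers 199.4496, keeping 100.5504.

199.45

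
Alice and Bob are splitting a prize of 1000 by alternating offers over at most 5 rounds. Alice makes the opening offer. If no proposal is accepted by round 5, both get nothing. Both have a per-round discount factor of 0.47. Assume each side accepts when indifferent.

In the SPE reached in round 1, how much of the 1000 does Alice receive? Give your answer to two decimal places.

695.87

Round 5 (Alice proposes): rejection yields 0 for Bob; Alice offers 0 and keeps 1000.
Round 4 (Bob proposes): Alice can get 1000 next round, worth 0.47 × 1000 = 470 now. Bob offers 470 and keeps 1000 − 470 = 530.
Round 3 (Alice proposes): Bob can get 530 next round, worth 0.47 × 530 = 249.1 now; Alice offers that and keeps 750.9.
Round 2 (Bob proposes): Alice can get 750.9 next round, worth 0.47 × 750.9 = 352.923 now; Bob offers that and keeps 647.077.
Round 1 (Alice proposes): Bob can get 647.077 next round, worth 0.47 × 647.077 = 304.12619 now. Alice offers 304.12619 and keeps 1000 − 304.12619 = 695.87381.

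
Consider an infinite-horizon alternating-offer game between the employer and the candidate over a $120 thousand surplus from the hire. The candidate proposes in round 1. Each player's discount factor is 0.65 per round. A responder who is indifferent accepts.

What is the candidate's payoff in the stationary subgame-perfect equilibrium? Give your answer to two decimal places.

In a stationary SPE each proposer offers the other exactly their discounted continuation value.
If the candidate keeps x when proposing and the employer keeps y when proposing, then x = 120 − 0.65y and y = 120 − 0.65x.
Solving: x = 120(1 − 0.65) / (1 − 0.65·0.65) = 42 / 0.5775 ≈ 72.7273.
The employer gets 120 − 72.7273 ≈ 47.2727.

72.73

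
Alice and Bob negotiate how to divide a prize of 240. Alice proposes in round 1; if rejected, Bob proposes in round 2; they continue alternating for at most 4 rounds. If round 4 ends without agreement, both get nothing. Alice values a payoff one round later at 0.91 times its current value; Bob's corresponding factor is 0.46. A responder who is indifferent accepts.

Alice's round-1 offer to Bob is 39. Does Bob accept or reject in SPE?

Round 4 (Bob proposes): Alice will accept anything ≥ 0, so Bob offers 0 and keeps 240.
Round 3 (Alice proposes): Bob can get 240 next round, worth 0.46 × 240 = 110.4 now, so Alice offers 110.4, keeping 129.6.
Round 2 (Bob proposes): Alice can get 129.6 next round, worth 0.91 × 129.6 = 117.936 now; Bob offers that and keeps 122.064.
So by rejecting in round 1, Bob gets 122.064 next round, worth 0.46 × 122.064 = 56.14944 now.
Offer 39 < 56.14944, so Bob rejects.

Reject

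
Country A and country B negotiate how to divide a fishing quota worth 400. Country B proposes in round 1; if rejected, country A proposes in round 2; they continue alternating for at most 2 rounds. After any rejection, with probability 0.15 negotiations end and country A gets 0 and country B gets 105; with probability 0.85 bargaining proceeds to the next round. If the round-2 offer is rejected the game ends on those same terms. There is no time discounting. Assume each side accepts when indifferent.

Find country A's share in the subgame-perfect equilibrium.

Round 2 (country A proposes): country B gets 105 if talks fail, so country A offers 105 and keeps 295.
Round 1 (country B proposes): rejecting gives country A an expected 0.85 × 295 = 250.75; country B offers that and keeps 149.25.

250.75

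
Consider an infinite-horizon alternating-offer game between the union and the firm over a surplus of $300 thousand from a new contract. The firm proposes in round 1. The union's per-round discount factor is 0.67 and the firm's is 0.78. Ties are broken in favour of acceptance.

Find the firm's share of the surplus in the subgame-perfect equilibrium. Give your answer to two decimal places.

When the firm proposes, the union accepts any offer worth at least 0.67 times what the union would get by proposing next round; and vice versa.
This gives x = 300 − 0.67y and y = 300 − 0.78x, where x and y are each side's share when it proposes.
Hence (1 − 0.67·0.78)x = 300(1 − 0.67), i.e. 0.4774·x = 99.
x ≈ 207.3733; the union's share is 300 − x ≈ 92.6267.

207.37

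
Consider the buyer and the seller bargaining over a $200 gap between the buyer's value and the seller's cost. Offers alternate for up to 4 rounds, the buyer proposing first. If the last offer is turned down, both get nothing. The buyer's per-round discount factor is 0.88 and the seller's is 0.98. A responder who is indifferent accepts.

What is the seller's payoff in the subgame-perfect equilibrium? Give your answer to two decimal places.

Round 4 (the seller proposes): rejection yields 0 for the buyer; the seller offers 0 and keeps 200.
Round 3 (the buyer proposes): the seller can get 200 next round, worth 0.98 × 200 = 196 now; the buyer offers that and keeps 4.
Round 2 (the seller proposes): the buyer can get 4 next round, worth 0.88 × 4 = 3.52 now; the seller offers that and keeps 196.48.
Round 1 (the buyer proposes): the seller can get 196.48 next round, worth 0.98 × 196.48 = 192.5504 now, so the buyer offers 192.5504, keeping 7.4496.

192.55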